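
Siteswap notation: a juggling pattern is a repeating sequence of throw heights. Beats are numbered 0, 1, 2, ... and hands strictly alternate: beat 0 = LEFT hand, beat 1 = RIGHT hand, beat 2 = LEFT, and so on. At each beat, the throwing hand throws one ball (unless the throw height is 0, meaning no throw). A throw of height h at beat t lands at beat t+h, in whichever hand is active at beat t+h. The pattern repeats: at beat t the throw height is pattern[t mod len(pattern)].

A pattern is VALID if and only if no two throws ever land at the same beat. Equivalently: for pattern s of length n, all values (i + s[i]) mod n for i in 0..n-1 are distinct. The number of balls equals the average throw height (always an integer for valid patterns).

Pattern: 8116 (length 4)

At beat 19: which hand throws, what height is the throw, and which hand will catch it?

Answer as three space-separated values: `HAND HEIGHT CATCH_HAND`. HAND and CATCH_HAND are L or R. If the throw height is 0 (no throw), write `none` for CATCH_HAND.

Beat 19: 19 mod 2 = 1, so hand = R
Throw height = pattern[19 mod 4] = pattern[3] = 6
Lands at beat 19+6=25, 25 mod 2 = 1, so catch hand = R

Answer: R 6 R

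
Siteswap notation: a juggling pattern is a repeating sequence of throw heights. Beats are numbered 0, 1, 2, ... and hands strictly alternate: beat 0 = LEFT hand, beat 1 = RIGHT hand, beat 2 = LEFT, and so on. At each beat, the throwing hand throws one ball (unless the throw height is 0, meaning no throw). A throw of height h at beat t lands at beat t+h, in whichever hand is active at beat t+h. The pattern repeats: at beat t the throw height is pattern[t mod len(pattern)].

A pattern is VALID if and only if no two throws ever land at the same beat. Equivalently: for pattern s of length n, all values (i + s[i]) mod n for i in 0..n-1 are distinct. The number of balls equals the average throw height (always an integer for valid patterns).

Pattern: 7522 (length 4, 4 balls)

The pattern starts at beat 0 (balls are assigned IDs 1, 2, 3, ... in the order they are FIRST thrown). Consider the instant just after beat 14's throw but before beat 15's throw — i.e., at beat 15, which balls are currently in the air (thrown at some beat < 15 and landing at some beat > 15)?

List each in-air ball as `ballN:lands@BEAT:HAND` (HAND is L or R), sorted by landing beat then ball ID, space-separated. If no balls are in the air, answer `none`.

Answer: ball1:lands@16:L ball3:lands@18:L ball4:lands@19:R

Derivation:
Beat 0 (L): throw ball1 h=7 -> lands@7:R; in-air after throw: [b1@7:R]
Beat 1 (R): throw ball2 h=5 -> lands@6:L; in-air after throw: [b2@6:L b1@7:R]
Beat 2 (L): throw ball3 h=2 -> lands@4:L; in-air after throw: [b3@4:L b2@6:L b1@7:R]
Beat 3 (R): throw ball4 h=2 -> lands@5:R; in-air after throw: [b3@4:L b4@5:R b2@6:L b1@7:R]
Beat 4 (L): throw ball3 h=7 -> lands@11:R; in-air after throw: [b4@5:R b2@6:L b1@7:R b3@11:R]
Beat 5 (R): throw ball4 h=5 -> lands@10:L; in-air after throw: [b2@6:L b1@7:R b4@10:L b3@11:R]
Beat 6 (L): throw ball2 h=2 -> lands@8:L; in-air after throw: [b1@7:R b2@8:L b4@10:L b3@11:R]
Beat 7 (R): throw ball1 h=2 -> lands@9:R; in-air after throw: [b2@8:L b1@9:R b4@10:L b3@11:R]
Beat 8 (L): throw ball2 h=7 -> lands@15:R; in-air after throw: [b1@9:R b4@10:L b3@11:R b2@15:R]
Beat 9 (R): throw ball1 h=5 -> lands@14:L; in-air after throw: [b4@10:L b3@11:R b1@14:L b2@15:R]
Beat 10 (L): throw ball4 h=2 -> lands@12:L; in-air after throw: [b3@11:R b4@12:L b1@14:L b2@15:R]
Beat 11 (R): throw ball3 h=2 -> lands@13:R; in-air after throw: [b4@12:L b3@13:R b1@14:L b2@15:R]
Beat 12 (L): throw ball4 h=7 -> lands@19:R; in-air after throw: [b3@13:R b1@14:L b2@15:R b4@19:R]
Beat 13 (R): throw ball3 h=5 -> lands@18:L; in-air after throw: [b1@14:L b2@15:R b3@18:L b4@19:R]
Beat 14 (L): throw ball1 h=2 -> lands@16:L; in-air after throw: [b2@15:R b1@16:L b3@18:L b4@19:R]
Beat 15 (R): throw ball2 h=2 -> lands@17:R; in-air after throw: [b1@16:L b2@17:R b3@18:L b4@19:R]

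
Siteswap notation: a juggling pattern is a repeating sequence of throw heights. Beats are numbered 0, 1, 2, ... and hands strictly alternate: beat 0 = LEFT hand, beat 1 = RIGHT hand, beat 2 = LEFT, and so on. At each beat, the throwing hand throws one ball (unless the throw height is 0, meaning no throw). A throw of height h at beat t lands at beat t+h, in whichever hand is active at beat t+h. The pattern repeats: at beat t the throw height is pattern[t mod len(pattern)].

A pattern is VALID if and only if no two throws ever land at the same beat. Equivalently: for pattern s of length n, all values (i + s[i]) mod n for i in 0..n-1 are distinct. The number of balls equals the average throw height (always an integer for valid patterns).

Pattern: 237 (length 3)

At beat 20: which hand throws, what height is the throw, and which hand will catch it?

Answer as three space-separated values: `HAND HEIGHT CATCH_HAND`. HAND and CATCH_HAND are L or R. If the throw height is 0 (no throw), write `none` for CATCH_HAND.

Answer: L 7 R

Derivation:
Beat 20: 20 mod 2 = 0, so hand = L
Throw height = pattern[20 mod 3] = pattern[2] = 7
Lands at beat 20+7=27, 27 mod 2 = 1, so catch hand = R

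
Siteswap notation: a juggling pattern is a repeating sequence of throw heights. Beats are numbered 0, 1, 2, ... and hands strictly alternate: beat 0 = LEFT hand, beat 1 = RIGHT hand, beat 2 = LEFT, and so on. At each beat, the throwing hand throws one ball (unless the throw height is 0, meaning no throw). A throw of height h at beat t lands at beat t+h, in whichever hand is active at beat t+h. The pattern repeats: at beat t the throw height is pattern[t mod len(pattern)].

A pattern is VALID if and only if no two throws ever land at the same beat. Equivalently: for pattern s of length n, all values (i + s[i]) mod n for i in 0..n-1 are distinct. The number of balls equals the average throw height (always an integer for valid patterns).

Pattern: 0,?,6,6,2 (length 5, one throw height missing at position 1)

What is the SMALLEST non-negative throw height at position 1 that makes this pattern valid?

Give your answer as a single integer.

i=0: (0 + 0) mod 5 = 0
i=1: s[i]=? (unknown)
i=2: (2 + 6) mod 5 = 3
i=3: (3 + 6) mod 5 = 4
i=4: (4 + 2) mod 5 = 1
Known residues: [0, 1, 3, 4]; need a permutation of 0..4, so missing residue r = 2
Need (1 + s) mod 5 = 2; smallest s = (2 - 1) mod 5 = 1

Answer: 1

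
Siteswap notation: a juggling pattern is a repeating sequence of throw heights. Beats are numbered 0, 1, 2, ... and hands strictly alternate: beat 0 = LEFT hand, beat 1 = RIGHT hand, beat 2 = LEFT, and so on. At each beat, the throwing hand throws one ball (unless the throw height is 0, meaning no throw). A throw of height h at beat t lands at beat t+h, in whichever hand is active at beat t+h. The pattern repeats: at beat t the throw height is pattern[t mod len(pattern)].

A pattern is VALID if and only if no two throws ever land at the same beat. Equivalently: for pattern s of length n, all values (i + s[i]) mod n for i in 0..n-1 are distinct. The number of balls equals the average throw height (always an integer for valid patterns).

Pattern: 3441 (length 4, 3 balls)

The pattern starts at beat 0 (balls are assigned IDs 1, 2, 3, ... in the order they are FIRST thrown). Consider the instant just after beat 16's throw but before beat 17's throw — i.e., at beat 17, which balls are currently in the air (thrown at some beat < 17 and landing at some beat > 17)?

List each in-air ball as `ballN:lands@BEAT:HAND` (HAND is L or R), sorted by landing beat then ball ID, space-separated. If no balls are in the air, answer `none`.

Beat 0 (L): throw ball1 h=3 -> lands@3:R; in-air after throw: [b1@3:R]
Beat 1 (R): throw ball2 h=4 -> lands@5:R; in-air after throw: [b1@3:R b2@5:R]
Beat 2 (L): throw ball3 h=4 -> lands@6:L; in-air after throw: [b1@3:R b2@5:R b3@6:L]
Beat 3 (R): throw ball1 h=1 -> lands@4:L; in-air after throw: [b1@4:L b2@5:R b3@6:L]
Beat 4 (L): throw ball1 h=3 -> lands@7:R; in-air after throw: [b2@5:R b3@6:L b1@7:R]
Beat 5 (R): throw ball2 h=4 -> lands@9:R; in-air after throw: [b3@6:L b1@7:R b2@9:R]
Beat 6 (L): throw ball3 h=4 -> lands@10:L; in-air after throw: [b1@7:R b2@9:R b3@10:L]
Beat 7 (R): throw ball1 h=1 -> lands@8:L; in-air after throw: [b1@8:L b2@9:R b3@10:L]
Beat 8 (L): throw ball1 h=3 -> lands@11:R; in-air after throw: [b2@9:R b3@10:L b1@11:R]
Beat 9 (R): throw ball2 h=4 -> lands@13:R; in-air after throw: [b3@10:L b1@11:R b2@13:R]
Beat 10 (L): throw ball3 h=4 -> lands@14:L; in-air after throw: [b1@11:R b2@13:R b3@14:L]
Beat 11 (R): throw ball1 h=1 -> lands@12:L; in-air after throw: [b1@12:L b2@13:R b3@14:L]
Beat 12 (L): throw ball1 h=3 -> lands@15:R; in-air after throw: [b2@13:R b3@14:L b1@15:R]
Beat 13 (R): throw ball2 h=4 -> lands@17:R; in-air after throw: [b3@14:L b1@15:R b2@17:R]
Beat 14 (L): throw ball3 h=4 -> lands@18:L; in-air after throw: [b1@15:R b2@17:R b3@18:L]
Beat 15 (R): throw ball1 h=1 -> lands@16:L; in-air after throw: [b1@16:L b2@17:R b3@18:L]
Beat 16 (L): throw ball1 h=3 -> lands@19:R; in-air after throw: [b2@17:R b3@18:L b1@19:R]
Beat 17 (R): throw ball2 h=4 -> lands@21:R; in-air after throw: [b3@18:L b1@19:R b2@21:R]

Answer: ball3:lands@18:L ball1:lands@19:R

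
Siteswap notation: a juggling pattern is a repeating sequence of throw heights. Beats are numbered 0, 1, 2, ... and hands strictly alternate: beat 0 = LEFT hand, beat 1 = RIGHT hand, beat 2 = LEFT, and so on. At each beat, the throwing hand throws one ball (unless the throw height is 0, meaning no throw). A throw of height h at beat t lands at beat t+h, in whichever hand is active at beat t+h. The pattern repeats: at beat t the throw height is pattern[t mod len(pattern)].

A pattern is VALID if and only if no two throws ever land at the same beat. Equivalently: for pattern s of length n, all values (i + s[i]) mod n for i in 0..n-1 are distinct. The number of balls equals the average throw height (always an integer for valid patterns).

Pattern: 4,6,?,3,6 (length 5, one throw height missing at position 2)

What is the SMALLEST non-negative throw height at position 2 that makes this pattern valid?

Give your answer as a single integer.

Answer: 1

Derivation:
i=0: (0 + 4) mod 5 = 4
i=1: (1 + 6) mod 5 = 2
i=2: s[i]=? (unknown)
i=3: (3 + 3) mod 5 = 1
i=4: (4 + 6) mod 5 = 0
Known residues: [0, 1, 2, 4]; need a permutation of 0..4, so missing residue r = 3
Need (2 + s) mod 5 = 3; smallest s = (3 - 2) mod 5 = 1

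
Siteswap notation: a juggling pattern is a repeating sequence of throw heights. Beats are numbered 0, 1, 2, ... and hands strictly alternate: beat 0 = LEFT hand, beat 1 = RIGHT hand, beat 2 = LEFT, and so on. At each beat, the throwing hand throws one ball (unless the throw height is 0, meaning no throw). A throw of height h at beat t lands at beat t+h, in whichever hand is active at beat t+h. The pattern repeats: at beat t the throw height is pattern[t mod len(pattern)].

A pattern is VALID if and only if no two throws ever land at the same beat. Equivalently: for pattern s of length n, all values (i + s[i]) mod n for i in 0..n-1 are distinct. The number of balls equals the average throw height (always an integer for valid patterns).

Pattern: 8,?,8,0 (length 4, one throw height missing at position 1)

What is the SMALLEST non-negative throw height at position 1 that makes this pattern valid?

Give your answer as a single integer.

Answer: 0

Derivation:
i=0: (0 + 8) mod 4 = 0
i=1: s[i]=? (unknown)
i=2: (2 + 8) mod 4 = 2
i=3: (3 + 0) mod 4 = 3
Known residues: [0, 2, 3]; need a permutation of 0..3, so missing residue r = 1
Need (1 + s) mod 4 = 1; smallest s = (1 - 1) mod 4 = 0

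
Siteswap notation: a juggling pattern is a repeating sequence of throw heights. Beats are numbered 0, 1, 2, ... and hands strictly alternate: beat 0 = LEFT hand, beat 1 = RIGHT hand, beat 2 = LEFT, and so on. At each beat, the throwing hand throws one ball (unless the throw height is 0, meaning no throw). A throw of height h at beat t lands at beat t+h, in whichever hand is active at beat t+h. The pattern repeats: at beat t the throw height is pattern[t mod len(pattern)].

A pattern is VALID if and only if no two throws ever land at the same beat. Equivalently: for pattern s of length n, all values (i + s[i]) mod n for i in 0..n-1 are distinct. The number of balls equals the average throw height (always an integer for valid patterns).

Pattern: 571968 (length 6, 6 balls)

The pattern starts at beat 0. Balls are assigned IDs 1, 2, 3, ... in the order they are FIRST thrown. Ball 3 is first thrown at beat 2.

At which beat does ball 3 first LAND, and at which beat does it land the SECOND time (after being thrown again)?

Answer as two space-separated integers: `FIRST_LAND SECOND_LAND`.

Answer: 3 12

Derivation:
Beat 0 (L): throw ball1 h=5 -> lands@5:R; in-air after throw: [b1@5:R]
Beat 1 (R): throw ball2 h=7 -> lands@8:L; in-air after throw: [b1@5:R b2@8:L]
Beat 2 (L): throw ball3 h=1 -> lands@3:R; in-air after throw: [b3@3:R b1@5:R b2@8:L]
Beat 3 (R): throw ball3 h=9 -> lands@12:L; in-air after throw: [b1@5:R b2@8:L b3@12:L]
Beat 4 (L): throw ball4 h=6 -> lands@10:L; in-air after throw: [b1@5:R b2@8:L b4@10:L b3@12:L]
Beat 5 (R): throw ball1 h=8 -> lands@13:R; in-air after throw: [b2@8:L b4@10:L b3@12:L b1@13:R]
Beat 6 (L): throw ball5 h=5 -> lands@11:R; in-air after throw: [b2@8:L b4@10:L b5@11:R b3@12:L b1@13:R]
Beat 7 (R): throw ball6 h=7 -> lands@14:L; in-air after throw: [b2@8:L b4@10:L b5@11:R b3@12:L b1@13:R b6@14:L]
Beat 8 (L): throw ball2 h=1 -> lands@9:R; in-air after throw: [b2@9:R b4@10:L b5@11:R b3@12:L b1@13:R b6@14:L]
Beat 9 (R): throw ball2 h=9 -> lands@18:L; in-air after throw: [b4@10:L b5@11:R b3@12:L b1@13:R b6@14:L b2@18:L]
Beat 10 (L): throw ball4 h=6 -> lands@16:L; in-air after throw: [b5@11:R b3@12:L b1@13:R b6@14:L b4@16:L b2@18:L]
Beat 11 (R): throw ball5 h=8 -> lands@19:R; in-air after throw: [b3@12:L b1@13:R b6@14:L b4@16:L b2@18:L b5@19:R]
Ball 3: thrown@2 h=1 -> first land @3; rethrown@3 h=9 -> second land @12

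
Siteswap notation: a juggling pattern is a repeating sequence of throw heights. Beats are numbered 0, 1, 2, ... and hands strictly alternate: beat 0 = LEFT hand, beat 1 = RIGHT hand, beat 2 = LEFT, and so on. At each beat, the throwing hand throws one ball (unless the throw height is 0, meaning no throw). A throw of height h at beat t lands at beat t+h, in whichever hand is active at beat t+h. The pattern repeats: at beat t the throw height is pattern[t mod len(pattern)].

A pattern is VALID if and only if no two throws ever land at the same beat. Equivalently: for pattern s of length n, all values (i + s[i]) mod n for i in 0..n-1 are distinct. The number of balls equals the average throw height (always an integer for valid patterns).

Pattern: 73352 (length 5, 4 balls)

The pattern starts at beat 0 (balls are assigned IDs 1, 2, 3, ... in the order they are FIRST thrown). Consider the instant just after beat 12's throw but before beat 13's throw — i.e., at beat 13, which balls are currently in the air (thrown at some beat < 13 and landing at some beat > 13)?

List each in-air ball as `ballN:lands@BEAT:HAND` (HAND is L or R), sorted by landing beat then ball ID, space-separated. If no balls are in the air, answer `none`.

Answer: ball2:lands@14:L ball3:lands@15:R ball1:lands@17:R

Derivation:
Beat 0 (L): throw ball1 h=7 -> lands@7:R; in-air after throw: [b1@7:R]
Beat 1 (R): throw ball2 h=3 -> lands@4:L; in-air after throw: [b2@4:L b1@7:R]
Beat 2 (L): throw ball3 h=3 -> lands@5:R; in-air after throw: [b2@4:L b3@5:R b1@7:R]
Beat 3 (R): throw ball4 h=5 -> lands@8:L; in-air after throw: [b2@4:L b3@5:R b1@7:R b4@8:L]
Beat 4 (L): throw ball2 h=2 -> lands@6:L; in-air after throw: [b3@5:R b2@6:L b1@7:R b4@8:L]
Beat 5 (R): throw ball3 h=7 -> lands@12:L; in-air after throw: [b2@6:L b1@7:R b4@8:L b3@12:L]
Beat 6 (L): throw ball2 h=3 -> lands@9:R; in-air after throw: [b1@7:R b4@8:L b2@9:R b3@12:L]
Beat 7 (R): throw ball1 h=3 -> lands@10:L; in-air after throw: [b4@8:L b2@9:R b1@10:L b3@12:L]
Beat 8 (L): throw ball4 h=5 -> lands@13:R; in-air after throw: [b2@9:R b1@10:L b3@12:L b4@13:R]
Beat 9 (R): throw ball2 h=2 -> lands@11:R; in-air after throw: [b1@10:L b2@11:R b3@12:L b4@13:R]
Beat 10 (L): throw ball1 h=7 -> lands@17:R; in-air after throw: [b2@11:R b3@12:L b4@13:R b1@17:R]
Beat 11 (R): throw ball2 h=3 -> lands@14:L; in-air after throw: [b3@12:L b4@13:R b2@14:L b1@17:R]
Beat 12 (L): throw ball3 h=3 -> lands@15:R; in-air after throw: [b4@13:R b2@14:L b3@15:R b1@17:R]
Beat 13 (R): throw ball4 h=5 -> lands@18:L; in-air after throw: [b2@14:L b3@15:R b1@17:R b4@18:L]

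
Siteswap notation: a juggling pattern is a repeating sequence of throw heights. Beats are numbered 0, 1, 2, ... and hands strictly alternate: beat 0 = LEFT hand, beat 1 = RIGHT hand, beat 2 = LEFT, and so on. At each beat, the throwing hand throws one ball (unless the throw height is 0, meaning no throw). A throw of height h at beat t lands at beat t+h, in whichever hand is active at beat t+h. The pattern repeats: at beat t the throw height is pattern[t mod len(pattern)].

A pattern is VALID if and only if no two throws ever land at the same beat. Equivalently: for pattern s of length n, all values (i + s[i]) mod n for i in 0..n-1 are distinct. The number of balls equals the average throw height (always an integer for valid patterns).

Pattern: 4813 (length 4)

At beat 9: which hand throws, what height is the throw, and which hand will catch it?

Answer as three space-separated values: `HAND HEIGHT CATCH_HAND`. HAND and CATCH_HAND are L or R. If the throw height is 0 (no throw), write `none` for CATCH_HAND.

Answer: R 8 R

Derivation:
Beat 9: 9 mod 2 = 1, so hand = R
Throw height = pattern[9 mod 4] = pattern[1] = 8
Lands at beat 9+8=17, 17 mod 2 = 1, so catch hand = R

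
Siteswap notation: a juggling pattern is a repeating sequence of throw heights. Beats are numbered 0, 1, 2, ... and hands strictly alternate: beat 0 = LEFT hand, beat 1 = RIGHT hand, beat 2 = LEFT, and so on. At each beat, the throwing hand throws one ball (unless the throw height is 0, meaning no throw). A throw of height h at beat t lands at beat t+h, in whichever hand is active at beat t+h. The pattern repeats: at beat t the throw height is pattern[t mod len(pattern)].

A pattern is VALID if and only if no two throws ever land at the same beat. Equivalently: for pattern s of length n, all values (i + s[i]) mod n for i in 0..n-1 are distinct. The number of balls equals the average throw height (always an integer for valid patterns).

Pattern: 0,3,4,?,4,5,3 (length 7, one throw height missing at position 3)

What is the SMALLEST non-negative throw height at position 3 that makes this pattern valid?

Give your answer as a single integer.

i=0: (0 + 0) mod 7 = 0
i=1: (1 + 3) mod 7 = 4
i=2: (2 + 4) mod 7 = 6
i=3: s[i]=? (unknown)
i=4: (4 + 4) mod 7 = 1
i=5: (5 + 5) mod 7 = 3
i=6: (6 + 3) mod 7 = 2
Known residues: [0, 1, 2, 3, 4, 6]; need a permutation of 0..6, so missing residue r = 5
Need (3 + s) mod 7 = 5; smallest s = (5 - 3) mod 7 = 2

Answer: 2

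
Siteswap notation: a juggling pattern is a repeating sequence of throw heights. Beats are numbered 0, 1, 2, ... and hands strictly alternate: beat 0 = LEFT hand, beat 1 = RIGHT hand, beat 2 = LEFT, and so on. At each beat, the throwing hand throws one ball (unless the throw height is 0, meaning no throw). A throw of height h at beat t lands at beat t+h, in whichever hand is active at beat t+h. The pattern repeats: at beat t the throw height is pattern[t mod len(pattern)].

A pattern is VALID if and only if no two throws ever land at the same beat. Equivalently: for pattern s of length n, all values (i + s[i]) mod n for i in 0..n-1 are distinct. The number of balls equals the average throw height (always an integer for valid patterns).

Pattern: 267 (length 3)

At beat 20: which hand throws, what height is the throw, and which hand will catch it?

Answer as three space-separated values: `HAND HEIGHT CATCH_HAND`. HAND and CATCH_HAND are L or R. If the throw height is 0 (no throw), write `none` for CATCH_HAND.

Answer: L 7 R

Derivation:
Beat 20: 20 mod 2 = 0, so hand = L
Throw height = pattern[20 mod 3] = pattern[2] = 7
Lands at beat 20+7=27, 27 mod 2 = 1, so catch hand = R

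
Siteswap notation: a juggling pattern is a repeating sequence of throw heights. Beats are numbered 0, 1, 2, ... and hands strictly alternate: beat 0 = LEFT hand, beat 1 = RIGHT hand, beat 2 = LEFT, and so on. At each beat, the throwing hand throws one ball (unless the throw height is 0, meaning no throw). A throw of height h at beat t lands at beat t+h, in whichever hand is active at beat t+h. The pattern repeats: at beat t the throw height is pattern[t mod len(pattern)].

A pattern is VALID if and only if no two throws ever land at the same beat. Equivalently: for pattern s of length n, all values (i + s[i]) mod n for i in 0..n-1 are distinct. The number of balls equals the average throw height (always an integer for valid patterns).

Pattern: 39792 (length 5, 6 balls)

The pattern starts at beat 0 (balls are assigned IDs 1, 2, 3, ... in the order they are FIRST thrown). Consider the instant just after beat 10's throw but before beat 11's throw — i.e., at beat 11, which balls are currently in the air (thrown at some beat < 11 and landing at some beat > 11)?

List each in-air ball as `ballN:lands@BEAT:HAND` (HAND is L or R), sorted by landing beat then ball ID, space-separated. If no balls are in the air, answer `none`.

Beat 0 (L): throw ball1 h=3 -> lands@3:R; in-air after throw: [b1@3:R]
Beat 1 (R): throw ball2 h=9 -> lands@10:L; in-air after throw: [b1@3:R b2@10:L]
Beat 2 (L): throw ball3 h=7 -> lands@9:R; in-air after throw: [b1@3:R b3@9:R b2@10:L]
Beat 3 (R): throw ball1 h=9 -> lands@12:L; in-air after throw: [b3@9:R b2@10:L b1@12:L]
Beat 4 (L): throw ball4 h=2 -> lands@6:L; in-air after throw: [b4@6:L b3@9:R b2@10:L b1@12:L]
Beat 5 (R): throw ball5 h=3 -> lands@8:L; in-air after throw: [b4@6:L b5@8:L b3@9:R b2@10:L b1@12:L]
Beat 6 (L): throw ball4 h=9 -> lands@15:R; in-air after throw: [b5@8:L b3@9:R b2@10:L b1@12:L b4@15:R]
Beat 7 (R): throw ball6 h=7 -> lands@14:L; in-air after throw: [b5@8:L b3@9:R b2@10:L b1@12:L b6@14:L b4@15:R]
Beat 8 (L): throw ball5 h=9 -> lands@17:R; in-air after throw: [b3@9:R b2@10:L b1@12:L b6@14:L b4@15:R b5@17:R]
Beat 9 (R): throw ball3 h=2 -> lands@11:R; in-air after throw: [b2@10:L b3@11:R b1@12:L b6@14:L b4@15:R b5@17:R]
Beat 10 (L): throw ball2 h=3 -> lands@13:R; in-air after throw: [b3@11:R b1@12:L b2@13:R b6@14:L b4@15:R b5@17:R]
Beat 11 (R): throw ball3 h=9 -> lands@20:L; in-air after throw: [b1@12:L b2@13:R b6@14:L b4@15:R b5@17:R b3@20:L]

Answer: ball1:lands@12:L ball2:lands@13:R ball6:lands@14:L ball4:lands@15:R ball5:lands@17:R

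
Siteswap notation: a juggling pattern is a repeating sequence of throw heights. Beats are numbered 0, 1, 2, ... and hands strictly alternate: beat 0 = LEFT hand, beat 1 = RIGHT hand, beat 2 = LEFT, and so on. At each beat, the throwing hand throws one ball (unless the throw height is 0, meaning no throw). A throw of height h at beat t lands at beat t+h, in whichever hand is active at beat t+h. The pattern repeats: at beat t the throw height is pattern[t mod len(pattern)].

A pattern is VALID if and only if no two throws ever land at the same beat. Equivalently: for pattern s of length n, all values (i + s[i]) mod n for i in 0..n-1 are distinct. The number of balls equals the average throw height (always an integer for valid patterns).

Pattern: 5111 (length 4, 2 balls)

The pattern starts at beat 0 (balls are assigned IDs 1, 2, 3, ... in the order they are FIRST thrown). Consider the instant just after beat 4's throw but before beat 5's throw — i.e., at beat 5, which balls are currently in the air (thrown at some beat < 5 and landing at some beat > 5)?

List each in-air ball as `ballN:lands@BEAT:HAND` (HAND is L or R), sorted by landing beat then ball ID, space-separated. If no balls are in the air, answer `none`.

Answer: ball2:lands@9:R

Derivation:
Beat 0 (L): throw ball1 h=5 -> lands@5:R; in-air after throw: [b1@5:R]
Beat 1 (R): throw ball2 h=1 -> lands@2:L; in-air after throw: [b2@2:L b1@5:R]
Beat 2 (L): throw ball2 h=1 -> lands@3:R; in-air after throw: [b2@3:R b1@5:R]
Beat 3 (R): throw ball2 h=1 -> lands@4:L; in-air after throw: [b2@4:L b1@5:R]
Beat 4 (L): throw ball2 h=5 -> lands@9:R; in-air after throw: [b1@5:R b2@9:R]
Beat 5 (R): throw ball1 h=1 -> lands@6:L; in-air after throw: [b1@6:L b2@9:R]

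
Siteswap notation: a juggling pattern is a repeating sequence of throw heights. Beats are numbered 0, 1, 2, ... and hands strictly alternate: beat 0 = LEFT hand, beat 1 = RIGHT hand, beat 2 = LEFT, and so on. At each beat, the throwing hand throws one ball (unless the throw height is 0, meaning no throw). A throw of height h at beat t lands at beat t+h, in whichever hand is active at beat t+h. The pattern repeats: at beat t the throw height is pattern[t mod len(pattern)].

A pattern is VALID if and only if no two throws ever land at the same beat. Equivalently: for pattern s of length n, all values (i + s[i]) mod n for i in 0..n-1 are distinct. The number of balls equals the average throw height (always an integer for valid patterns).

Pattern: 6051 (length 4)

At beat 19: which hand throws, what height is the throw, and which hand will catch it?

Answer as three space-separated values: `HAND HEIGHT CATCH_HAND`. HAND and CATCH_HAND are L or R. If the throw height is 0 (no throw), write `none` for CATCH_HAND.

Beat 19: 19 mod 2 = 1, so hand = R
Throw height = pattern[19 mod 4] = pattern[3] = 1
Lands at beat 19+1=20, 20 mod 2 = 0, so catch hand = L

Answer: R 1 L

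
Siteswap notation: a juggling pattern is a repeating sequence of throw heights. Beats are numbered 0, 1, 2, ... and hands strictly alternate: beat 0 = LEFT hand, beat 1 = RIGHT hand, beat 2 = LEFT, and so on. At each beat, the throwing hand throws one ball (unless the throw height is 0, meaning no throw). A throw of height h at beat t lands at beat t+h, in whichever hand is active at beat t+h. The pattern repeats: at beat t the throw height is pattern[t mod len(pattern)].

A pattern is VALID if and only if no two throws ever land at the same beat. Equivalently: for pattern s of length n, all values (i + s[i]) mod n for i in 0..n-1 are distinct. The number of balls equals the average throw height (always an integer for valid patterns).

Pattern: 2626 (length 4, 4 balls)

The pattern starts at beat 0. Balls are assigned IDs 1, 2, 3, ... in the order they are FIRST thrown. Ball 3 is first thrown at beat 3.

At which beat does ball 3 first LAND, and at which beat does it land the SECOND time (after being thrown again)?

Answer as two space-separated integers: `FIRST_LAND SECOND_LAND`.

Beat 0 (L): throw ball1 h=2 -> lands@2:L; in-air after throw: [b1@2:L]
Beat 1 (R): throw ball2 h=6 -> lands@7:R; in-air after throw: [b1@2:L b2@7:R]
Beat 2 (L): throw ball1 h=2 -> lands@4:L; in-air after throw: [b1@4:L b2@7:R]
Beat 3 (R): throw ball3 h=6 -> lands@9:R; in-air after throw: [b1@4:L b2@7:R b3@9:R]
Beat 4 (L): throw ball1 h=2 -> lands@6:L; in-air after throw: [b1@6:L b2@7:R b3@9:R]
Beat 5 (R): throw ball4 h=6 -> lands@11:R; in-air after throw: [b1@6:L b2@7:R b3@9:R b4@11:R]
Beat 6 (L): throw ball1 h=2 -> lands@8:L; in-air after throw: [b2@7:R b1@8:L b3@9:R b4@11:R]
Beat 7 (R): throw ball2 h=6 -> lands@13:R; in-air after throw: [b1@8:L b3@9:R b4@11:R b2@13:R]
Beat 8 (L): throw ball1 h=2 -> lands@10:L; in-air after throw: [b3@9:R b1@10:L b4@11:R b2@13:R]
Beat 9 (R): throw ball3 h=6 -> lands@15:R; in-air after throw: [b1@10:L b4@11:R b2@13:R b3@15:R]
Beat 10 (L): throw ball1 h=2 -> lands@12:L; in-air after throw: [b4@11:R b1@12:L b2@13:R b3@15:R]
Beat 11 (R): throw ball4 h=6 -> lands@17:R; in-air after throw: [b1@12:L b2@13:R b3@15:R b4@17:R]
Beat 12 (L): throw ball1 h=2 -> lands@14:L; in-air after throw: [b2@13:R b1@14:L b3@15:R b4@17:R]
Beat 13 (R): throw ball2 h=6 -> lands@19:R; in-air after throw: [b1@14:L b3@15:R b4@17:R b2@19:R]
Beat 14 (L): throw ball1 h=2 -> lands@16:L; in-air after throw: [b3@15:R b1@16:L b4@17:R b2@19:R]
Beat 15 (R): throw ball3 h=6 -> lands@21:R; in-air after throw: [b1@16:L b4@17:R b2@19:R b3@21:R]
Ball 3: thrown@3 h=6 -> first land @9; rethrown@9 h=6 -> second land @15

Answer: 9 15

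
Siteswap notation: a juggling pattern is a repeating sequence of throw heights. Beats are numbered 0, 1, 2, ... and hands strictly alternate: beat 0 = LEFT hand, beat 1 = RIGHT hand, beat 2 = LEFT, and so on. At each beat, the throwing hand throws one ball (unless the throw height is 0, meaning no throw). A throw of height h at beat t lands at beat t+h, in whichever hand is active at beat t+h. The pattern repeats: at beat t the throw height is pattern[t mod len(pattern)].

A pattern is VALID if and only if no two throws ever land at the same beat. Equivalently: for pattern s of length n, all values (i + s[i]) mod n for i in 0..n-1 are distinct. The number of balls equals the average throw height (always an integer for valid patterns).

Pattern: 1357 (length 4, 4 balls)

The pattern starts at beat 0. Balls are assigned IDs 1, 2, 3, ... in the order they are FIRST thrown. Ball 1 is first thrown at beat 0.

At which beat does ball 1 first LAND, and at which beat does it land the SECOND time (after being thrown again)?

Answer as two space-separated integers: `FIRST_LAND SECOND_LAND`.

Answer: 1 4

Derivation:
Beat 0 (L): throw ball1 h=1 -> lands@1:R; in-air after throw: [b1@1:R]
Beat 1 (R): throw ball1 h=3 -> lands@4:L; in-air after throw: [b1@4:L]
Beat 2 (L): throw ball2 h=5 -> lands@7:R; in-air after throw: [b1@4:L b2@7:R]
Beat 3 (R): throw ball3 h=7 -> lands@10:L; in-air after throw: [b1@4:L b2@7:R b3@10:L]
Beat 4 (L): throw ball1 h=1 -> lands@5:R; in-air after throw: [b1@5:R b2@7:R b3@10:L]
Ball 1: thrown@0 h=1 -> first land @1; rethrown@1 h=3 -> second land @4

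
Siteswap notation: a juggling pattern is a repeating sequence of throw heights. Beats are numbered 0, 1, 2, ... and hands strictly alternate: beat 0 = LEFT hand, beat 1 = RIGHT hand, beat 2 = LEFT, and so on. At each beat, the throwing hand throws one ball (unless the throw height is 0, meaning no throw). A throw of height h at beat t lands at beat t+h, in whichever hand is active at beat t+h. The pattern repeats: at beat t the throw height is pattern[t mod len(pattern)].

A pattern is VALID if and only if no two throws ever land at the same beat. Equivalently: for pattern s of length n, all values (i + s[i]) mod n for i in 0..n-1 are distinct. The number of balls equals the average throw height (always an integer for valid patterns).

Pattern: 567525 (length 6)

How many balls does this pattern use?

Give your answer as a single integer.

Answer: 5

Derivation:
Pattern = [5, 6, 7, 5, 2, 5], length n = 6
  position 0: throw height = 5, running sum = 5
  position 1: throw height = 6, running sum = 11
  position 2: throw height = 7, running sum = 18
  position 3: throw height = 5, running sum = 23
  position 4: throw height = 2, running sum = 25
  position 5: throw height = 5, running sum = 30
Total sum = 30; balls = sum / n = 30 / 6 = 5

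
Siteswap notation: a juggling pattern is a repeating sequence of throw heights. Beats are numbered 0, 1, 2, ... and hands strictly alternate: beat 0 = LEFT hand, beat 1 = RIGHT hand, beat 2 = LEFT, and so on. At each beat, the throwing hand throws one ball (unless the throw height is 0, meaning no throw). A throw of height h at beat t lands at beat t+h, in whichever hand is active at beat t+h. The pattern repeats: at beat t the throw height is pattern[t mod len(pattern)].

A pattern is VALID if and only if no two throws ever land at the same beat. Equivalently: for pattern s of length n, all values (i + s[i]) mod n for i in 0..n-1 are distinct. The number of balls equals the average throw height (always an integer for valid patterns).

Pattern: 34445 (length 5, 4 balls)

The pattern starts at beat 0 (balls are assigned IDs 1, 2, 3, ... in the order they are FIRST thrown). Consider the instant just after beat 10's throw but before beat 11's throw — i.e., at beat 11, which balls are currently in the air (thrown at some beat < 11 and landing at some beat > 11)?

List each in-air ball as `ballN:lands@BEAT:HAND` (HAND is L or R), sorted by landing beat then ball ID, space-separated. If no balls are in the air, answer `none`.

Answer: ball2:lands@12:L ball3:lands@13:R ball4:lands@14:L

Derivation:
Beat 0 (L): throw ball1 h=3 -> lands@3:R; in-air after throw: [b1@3:R]
Beat 1 (R): throw ball2 h=4 -> lands@5:R; in-air after throw: [b1@3:R b2@5:R]
Beat 2 (L): throw ball3 h=4 -> lands@6:L; in-air after throw: [b1@3:R b2@5:R b3@6:L]
Beat 3 (R): throw ball1 h=4 -> lands@7:R; in-air after throw: [b2@5:R b3@6:L b1@7:R]
Beat 4 (L): throw ball4 h=5 -> lands@9:R; in-air after throw: [b2@5:R b3@6:L b1@7:R b4@9:R]
Beat 5 (R): throw ball2 h=3 -> lands@8:L; in-air after throw: [b3@6:L b1@7:R b2@8:L b4@9:R]
Beat 6 (L): throw ball3 h=4 -> lands@10:L; in-air after throw: [b1@7:R b2@8:L b4@9:R b3@10:L]
Beat 7 (R): throw ball1 h=4 -> lands@11:R; in-air after throw: [b2@8:L b4@9:R b3@10:L b1@11:R]
Beat 8 (L): throw ball2 h=4 -> lands@12:L; in-air after throw: [b4@9:R b3@10:L b1@11:R b2@12:L]
Beat 9 (R): throw ball4 h=5 -> lands@14:L; in-air after throw: [b3@10:L b1@11:R b2@12:L b4@14:L]
Beat 10 (L): throw ball3 h=3 -> lands@13:R; in-air after throw: [b1@11:R b2@12:L b3@13:R b4@14:L]
Beat 11 (R): throw ball1 h=4 -> lands@15:R; in-air after throw: [b2@12:L b3@13:R b4@14:L b1@15:R]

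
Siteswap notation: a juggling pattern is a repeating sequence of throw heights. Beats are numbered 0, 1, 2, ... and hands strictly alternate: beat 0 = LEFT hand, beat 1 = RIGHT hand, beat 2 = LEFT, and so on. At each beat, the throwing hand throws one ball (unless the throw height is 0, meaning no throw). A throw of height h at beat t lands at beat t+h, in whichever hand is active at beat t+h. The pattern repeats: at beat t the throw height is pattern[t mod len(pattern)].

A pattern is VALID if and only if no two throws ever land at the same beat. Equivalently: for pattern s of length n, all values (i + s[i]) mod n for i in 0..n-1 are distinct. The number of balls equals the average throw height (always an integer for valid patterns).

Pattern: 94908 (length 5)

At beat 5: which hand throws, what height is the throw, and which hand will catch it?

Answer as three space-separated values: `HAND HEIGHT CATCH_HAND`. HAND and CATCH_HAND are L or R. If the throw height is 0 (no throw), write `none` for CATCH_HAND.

Answer: R 9 L

Derivation:
Beat 5: 5 mod 2 = 1, so hand = R
Throw height = pattern[5 mod 5] = pattern[0] = 9
Lands at beat 5+9=14, 14 mod 2 = 0, so catch hand = L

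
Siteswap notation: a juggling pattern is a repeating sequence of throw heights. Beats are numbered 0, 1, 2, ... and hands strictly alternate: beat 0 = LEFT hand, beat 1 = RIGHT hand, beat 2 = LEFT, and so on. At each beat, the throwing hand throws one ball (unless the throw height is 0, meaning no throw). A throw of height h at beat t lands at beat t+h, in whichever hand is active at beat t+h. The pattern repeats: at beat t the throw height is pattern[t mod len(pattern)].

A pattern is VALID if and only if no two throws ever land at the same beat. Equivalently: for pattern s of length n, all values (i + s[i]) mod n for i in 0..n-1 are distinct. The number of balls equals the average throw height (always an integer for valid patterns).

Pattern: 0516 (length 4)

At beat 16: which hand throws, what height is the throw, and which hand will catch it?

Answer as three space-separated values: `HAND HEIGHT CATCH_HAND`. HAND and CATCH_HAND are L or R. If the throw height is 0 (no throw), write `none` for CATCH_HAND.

Answer: L 0 none

Derivation:
Beat 16: 16 mod 2 = 0, so hand = L
Throw height = pattern[16 mod 4] = pattern[0] = 0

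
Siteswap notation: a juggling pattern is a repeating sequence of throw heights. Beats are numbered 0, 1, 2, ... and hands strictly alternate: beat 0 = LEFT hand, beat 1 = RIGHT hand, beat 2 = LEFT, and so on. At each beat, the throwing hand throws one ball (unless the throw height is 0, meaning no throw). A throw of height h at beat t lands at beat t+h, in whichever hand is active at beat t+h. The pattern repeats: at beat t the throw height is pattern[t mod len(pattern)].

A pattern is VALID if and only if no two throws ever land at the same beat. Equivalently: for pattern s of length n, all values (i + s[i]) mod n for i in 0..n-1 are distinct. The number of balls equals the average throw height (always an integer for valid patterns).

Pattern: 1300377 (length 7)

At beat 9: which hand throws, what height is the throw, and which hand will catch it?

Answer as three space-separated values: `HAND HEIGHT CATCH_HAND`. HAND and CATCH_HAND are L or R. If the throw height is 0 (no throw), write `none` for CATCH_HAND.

Beat 9: 9 mod 2 = 1, so hand = R
Throw height = pattern[9 mod 7] = pattern[2] = 0

Answer: R 0 none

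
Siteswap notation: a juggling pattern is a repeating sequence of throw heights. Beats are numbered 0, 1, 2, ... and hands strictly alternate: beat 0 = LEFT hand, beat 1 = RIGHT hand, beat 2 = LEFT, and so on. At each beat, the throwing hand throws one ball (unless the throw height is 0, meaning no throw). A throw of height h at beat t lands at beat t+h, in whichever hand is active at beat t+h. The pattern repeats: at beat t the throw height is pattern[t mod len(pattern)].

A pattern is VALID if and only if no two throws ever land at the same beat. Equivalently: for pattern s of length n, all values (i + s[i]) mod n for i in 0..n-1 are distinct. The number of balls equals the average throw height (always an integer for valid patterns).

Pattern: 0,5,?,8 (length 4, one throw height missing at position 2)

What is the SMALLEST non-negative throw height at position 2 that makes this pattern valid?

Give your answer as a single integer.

i=0: (0 + 0) mod 4 = 0
i=1: (1 + 5) mod 4 = 2
i=2: s[i]=? (unknown)
i=3: (3 + 8) mod 4 = 3
Known residues: [0, 2, 3]; need a permutation of 0..3, so missing residue r = 1
Need (2 + s) mod 4 = 1; smallest s = (1 - 2) mod 4 = 3

Answer: 3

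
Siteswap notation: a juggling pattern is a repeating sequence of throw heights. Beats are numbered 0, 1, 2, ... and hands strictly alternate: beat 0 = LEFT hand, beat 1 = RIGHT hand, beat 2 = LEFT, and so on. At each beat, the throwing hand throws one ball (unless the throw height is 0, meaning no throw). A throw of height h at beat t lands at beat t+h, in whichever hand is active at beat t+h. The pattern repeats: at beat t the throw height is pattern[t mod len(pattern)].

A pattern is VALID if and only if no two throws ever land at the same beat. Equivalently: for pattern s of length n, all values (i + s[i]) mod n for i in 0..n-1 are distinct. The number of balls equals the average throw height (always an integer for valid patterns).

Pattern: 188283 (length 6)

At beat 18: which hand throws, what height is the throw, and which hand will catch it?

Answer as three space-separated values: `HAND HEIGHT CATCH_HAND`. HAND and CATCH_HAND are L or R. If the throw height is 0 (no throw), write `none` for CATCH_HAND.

Beat 18: 18 mod 2 = 0, so hand = L
Throw height = pattern[18 mod 6] = pattern[0] = 1
Lands at beat 18+1=19, 19 mod 2 = 1, so catch hand = R

Answer: L 1 R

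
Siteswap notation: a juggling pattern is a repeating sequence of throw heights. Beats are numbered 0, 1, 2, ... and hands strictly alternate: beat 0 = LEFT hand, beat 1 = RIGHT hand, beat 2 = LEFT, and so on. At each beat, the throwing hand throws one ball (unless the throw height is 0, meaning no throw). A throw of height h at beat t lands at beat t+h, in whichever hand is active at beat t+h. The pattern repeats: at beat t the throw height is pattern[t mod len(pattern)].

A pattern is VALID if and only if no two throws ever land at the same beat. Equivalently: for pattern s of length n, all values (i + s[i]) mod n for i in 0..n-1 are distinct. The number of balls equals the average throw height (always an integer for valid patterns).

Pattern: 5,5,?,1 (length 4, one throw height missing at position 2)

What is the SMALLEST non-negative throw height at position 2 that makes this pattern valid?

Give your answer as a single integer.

Answer: 1

Derivation:
i=0: (0 + 5) mod 4 = 1
i=1: (1 + 5) mod 4 = 2
i=2: s[i]=? (unknown)
i=3: (3 + 1) mod 4 = 0
Known residues: [0, 1, 2]; need a permutation of 0..3, so missing residue r = 3
Need (2 + s) mod 4 = 3; smallest s = (3 - 2) mod 4 = 1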